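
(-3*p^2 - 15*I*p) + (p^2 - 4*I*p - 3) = -2*p^2 - 19*I*p - 3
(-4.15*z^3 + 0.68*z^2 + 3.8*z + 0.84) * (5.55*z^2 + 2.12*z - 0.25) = -23.0325*z^5 - 5.024*z^4 + 23.5691*z^3 + 12.548*z^2 + 0.8308*z - 0.21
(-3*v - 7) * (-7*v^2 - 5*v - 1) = 21*v^3 + 64*v^2 + 38*v + 7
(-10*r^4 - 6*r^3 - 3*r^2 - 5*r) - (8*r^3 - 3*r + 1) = -10*r^4 - 14*r^3 - 3*r^2 - 2*r - 1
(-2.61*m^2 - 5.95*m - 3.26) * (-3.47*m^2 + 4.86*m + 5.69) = 9.0567*m^4 + 7.9619*m^3 - 32.4557*m^2 - 49.6991*m - 18.5494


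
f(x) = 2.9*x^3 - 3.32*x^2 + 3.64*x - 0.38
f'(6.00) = 277.00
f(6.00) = 528.34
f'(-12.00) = 1336.12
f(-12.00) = -5533.34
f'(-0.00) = 3.64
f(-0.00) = -0.38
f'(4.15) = 125.92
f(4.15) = 164.82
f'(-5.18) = 271.48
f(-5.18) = -511.40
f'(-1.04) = 19.96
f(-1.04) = -11.02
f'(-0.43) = 8.10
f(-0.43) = -2.79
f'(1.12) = 7.12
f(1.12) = 3.61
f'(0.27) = 2.48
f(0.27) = 0.42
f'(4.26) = 133.24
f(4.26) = 179.07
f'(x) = 8.7*x^2 - 6.64*x + 3.64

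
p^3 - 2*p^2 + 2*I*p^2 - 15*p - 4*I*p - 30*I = (p - 5)*(p + 3)*(p + 2*I)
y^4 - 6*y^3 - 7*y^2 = y^2*(y - 7)*(y + 1)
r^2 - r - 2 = (r - 2)*(r + 1)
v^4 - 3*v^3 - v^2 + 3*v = v*(v - 3)*(v - 1)*(v + 1)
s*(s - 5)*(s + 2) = s^3 - 3*s^2 - 10*s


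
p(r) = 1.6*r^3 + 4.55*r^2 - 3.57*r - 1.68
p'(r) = 4.8*r^2 + 9.1*r - 3.57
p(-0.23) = -0.64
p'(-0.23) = -5.41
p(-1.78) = 10.07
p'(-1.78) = -4.56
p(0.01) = -1.72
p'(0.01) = -3.48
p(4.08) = 168.16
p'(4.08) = 113.46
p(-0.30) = -0.24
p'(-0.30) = -5.87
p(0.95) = 0.41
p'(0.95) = 9.41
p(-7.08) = -316.16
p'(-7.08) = 172.61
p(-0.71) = 2.58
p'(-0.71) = -7.61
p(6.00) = 486.30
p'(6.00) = 223.83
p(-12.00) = -2068.44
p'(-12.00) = 578.43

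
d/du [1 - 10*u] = -10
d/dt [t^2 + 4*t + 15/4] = 2*t + 4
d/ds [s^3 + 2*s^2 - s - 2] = 3*s^2 + 4*s - 1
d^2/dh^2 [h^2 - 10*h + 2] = 2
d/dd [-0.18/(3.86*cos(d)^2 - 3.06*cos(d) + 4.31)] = (0.5508 - 1.3896*cos(d))*sin(d)/(3.86*cos(d)^2 - 3.06*cos(d) + 4.31)^2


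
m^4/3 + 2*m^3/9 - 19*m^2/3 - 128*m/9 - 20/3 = (m/3 + 1)*(m - 5)*(m + 2/3)*(m + 2)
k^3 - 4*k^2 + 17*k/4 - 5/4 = (k - 5/2)*(k - 1)*(k - 1/2)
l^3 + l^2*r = l^2*(l + r)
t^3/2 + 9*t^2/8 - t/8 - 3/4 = (t/2 + 1)*(t - 3/4)*(t + 1)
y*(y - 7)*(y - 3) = y^3 - 10*y^2 + 21*y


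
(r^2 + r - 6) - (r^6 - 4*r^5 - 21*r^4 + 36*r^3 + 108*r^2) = -r^6 + 4*r^5 + 21*r^4 - 36*r^3 - 107*r^2 + r - 6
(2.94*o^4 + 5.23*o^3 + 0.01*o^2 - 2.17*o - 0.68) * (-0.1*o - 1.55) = -0.294*o^5 - 5.08*o^4 - 8.1075*o^3 + 0.2015*o^2 + 3.4315*o + 1.054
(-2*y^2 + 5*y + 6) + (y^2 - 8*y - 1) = -y^2 - 3*y + 5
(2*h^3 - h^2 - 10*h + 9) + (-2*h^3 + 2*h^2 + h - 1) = h^2 - 9*h + 8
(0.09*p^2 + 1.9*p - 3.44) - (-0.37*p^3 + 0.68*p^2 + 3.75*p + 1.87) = 0.37*p^3 - 0.59*p^2 - 1.85*p - 5.31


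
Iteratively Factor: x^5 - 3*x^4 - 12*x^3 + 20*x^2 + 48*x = (x + 2)*(x^4 - 5*x^3 - 2*x^2 + 24*x) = (x + 2)^2*(x^3 - 7*x^2 + 12*x) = (x - 4)*(x + 2)^2*(x^2 - 3*x) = (x - 4)*(x - 3)*(x + 2)^2*(x)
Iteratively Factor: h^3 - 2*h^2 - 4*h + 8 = (h - 2)*(h^2 - 4) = (h - 2)^2*(h + 2)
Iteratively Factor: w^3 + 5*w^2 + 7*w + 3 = (w + 1)*(w^2 + 4*w + 3) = (w + 1)^2*(w + 3)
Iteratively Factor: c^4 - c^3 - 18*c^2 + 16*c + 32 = (c - 4)*(c^3 + 3*c^2 - 6*c - 8) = (c - 4)*(c + 1)*(c^2 + 2*c - 8) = (c - 4)*(c - 2)*(c + 1)*(c + 4)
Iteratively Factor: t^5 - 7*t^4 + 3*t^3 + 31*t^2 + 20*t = (t + 1)*(t^4 - 8*t^3 + 11*t^2 + 20*t) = (t - 4)*(t + 1)*(t^3 - 4*t^2 - 5*t) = (t - 4)*(t + 1)^2*(t^2 - 5*t) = t*(t - 4)*(t + 1)^2*(t - 5)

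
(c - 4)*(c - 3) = c^2 - 7*c + 12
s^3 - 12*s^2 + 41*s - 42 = (s - 7)*(s - 3)*(s - 2)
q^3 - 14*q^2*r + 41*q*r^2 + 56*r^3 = (q - 8*r)*(q - 7*r)*(q + r)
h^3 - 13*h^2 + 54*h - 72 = (h - 6)*(h - 4)*(h - 3)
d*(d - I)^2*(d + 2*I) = d^4 + 3*d^2 - 2*I*d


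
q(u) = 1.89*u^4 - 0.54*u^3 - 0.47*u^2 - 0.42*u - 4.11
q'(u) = 7.56*u^3 - 1.62*u^2 - 0.94*u - 0.42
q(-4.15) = 588.74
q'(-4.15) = -564.76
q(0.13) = -4.17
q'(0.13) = -0.55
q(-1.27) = 1.69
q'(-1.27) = -17.32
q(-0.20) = -4.04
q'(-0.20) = -0.36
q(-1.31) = 2.41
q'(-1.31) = -18.96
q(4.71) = 857.20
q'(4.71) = 749.14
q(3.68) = 307.69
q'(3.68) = 350.94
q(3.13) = 154.81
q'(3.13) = 212.59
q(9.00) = 11960.67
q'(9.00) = 5371.14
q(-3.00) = 160.59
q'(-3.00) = -216.30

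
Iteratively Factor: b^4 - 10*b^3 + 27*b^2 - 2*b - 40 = (b + 1)*(b^3 - 11*b^2 + 38*b - 40) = (b - 5)*(b + 1)*(b^2 - 6*b + 8) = (b - 5)*(b - 2)*(b + 1)*(b - 4)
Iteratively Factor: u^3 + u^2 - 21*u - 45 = (u + 3)*(u^2 - 2*u - 15) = (u - 5)*(u + 3)*(u + 3)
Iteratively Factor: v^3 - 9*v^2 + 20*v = (v - 5)*(v^2 - 4*v) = (v - 5)*(v - 4)*(v)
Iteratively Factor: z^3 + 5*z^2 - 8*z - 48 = (z + 4)*(z^2 + z - 12) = (z - 3)*(z + 4)*(z + 4)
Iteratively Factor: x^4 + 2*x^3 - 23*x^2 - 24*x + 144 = (x - 3)*(x^3 + 5*x^2 - 8*x - 48) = (x - 3)*(x + 4)*(x^2 + x - 12) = (x - 3)^2*(x + 4)*(x + 4)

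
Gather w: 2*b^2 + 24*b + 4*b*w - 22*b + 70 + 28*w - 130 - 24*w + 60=2*b^2 + 2*b + w*(4*b + 4)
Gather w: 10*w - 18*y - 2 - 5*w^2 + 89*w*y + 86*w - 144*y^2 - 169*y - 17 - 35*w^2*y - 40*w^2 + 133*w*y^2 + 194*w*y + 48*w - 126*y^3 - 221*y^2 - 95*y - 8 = w^2*(-35*y - 45) + w*(133*y^2 + 283*y + 144) - 126*y^3 - 365*y^2 - 282*y - 27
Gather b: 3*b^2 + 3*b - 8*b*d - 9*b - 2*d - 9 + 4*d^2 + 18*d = 3*b^2 + b*(-8*d - 6) + 4*d^2 + 16*d - 9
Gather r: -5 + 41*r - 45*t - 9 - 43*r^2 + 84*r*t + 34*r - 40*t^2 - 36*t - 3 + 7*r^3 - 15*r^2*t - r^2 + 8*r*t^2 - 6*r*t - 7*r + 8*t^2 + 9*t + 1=7*r^3 + r^2*(-15*t - 44) + r*(8*t^2 + 78*t + 68) - 32*t^2 - 72*t - 16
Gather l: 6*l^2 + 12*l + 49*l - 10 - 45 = 6*l^2 + 61*l - 55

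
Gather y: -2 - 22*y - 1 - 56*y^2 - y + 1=-56*y^2 - 23*y - 2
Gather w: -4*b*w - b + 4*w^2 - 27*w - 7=-b + 4*w^2 + w*(-4*b - 27) - 7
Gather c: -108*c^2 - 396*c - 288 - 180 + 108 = -108*c^2 - 396*c - 360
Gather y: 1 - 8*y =1 - 8*y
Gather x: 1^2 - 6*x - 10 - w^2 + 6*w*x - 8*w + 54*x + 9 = -w^2 - 8*w + x*(6*w + 48)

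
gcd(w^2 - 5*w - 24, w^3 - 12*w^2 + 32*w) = w - 8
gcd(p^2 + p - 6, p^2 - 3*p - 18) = p + 3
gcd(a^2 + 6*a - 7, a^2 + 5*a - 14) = a + 7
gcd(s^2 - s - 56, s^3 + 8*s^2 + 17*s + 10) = 1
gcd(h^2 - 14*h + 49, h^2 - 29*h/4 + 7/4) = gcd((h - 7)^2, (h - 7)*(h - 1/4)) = h - 7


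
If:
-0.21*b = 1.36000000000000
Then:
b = -6.48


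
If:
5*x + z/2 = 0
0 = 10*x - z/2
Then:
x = 0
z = 0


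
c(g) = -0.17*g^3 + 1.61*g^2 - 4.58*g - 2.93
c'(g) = -0.51*g^2 + 3.22*g - 4.58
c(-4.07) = 53.84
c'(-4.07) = -26.13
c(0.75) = -5.53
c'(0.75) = -2.45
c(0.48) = -4.78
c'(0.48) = -3.15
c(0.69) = -5.38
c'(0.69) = -2.60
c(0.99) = -6.05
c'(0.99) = -1.89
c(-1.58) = 9.00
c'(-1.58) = -10.94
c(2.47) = -6.98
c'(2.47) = 0.26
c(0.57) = -5.05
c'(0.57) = -2.91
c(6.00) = -9.17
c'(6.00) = -3.62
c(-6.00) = 119.23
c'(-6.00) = -42.26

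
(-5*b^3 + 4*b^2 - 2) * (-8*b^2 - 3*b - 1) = 40*b^5 - 17*b^4 - 7*b^3 + 12*b^2 + 6*b + 2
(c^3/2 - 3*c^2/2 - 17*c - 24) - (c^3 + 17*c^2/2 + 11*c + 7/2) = -c^3/2 - 10*c^2 - 28*c - 55/2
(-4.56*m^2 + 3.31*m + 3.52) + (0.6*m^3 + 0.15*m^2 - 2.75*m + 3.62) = 0.6*m^3 - 4.41*m^2 + 0.56*m + 7.14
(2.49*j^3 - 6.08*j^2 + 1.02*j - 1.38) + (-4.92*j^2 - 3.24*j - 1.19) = 2.49*j^3 - 11.0*j^2 - 2.22*j - 2.57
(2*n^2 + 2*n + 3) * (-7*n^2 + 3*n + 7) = -14*n^4 - 8*n^3 - n^2 + 23*n + 21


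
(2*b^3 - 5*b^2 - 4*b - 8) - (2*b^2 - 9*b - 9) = 2*b^3 - 7*b^2 + 5*b + 1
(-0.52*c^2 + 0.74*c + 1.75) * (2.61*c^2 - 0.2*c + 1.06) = -1.3572*c^4 + 2.0354*c^3 + 3.8683*c^2 + 0.4344*c + 1.855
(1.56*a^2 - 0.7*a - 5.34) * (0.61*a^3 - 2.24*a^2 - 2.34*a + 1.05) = 0.9516*a^5 - 3.9214*a^4 - 5.3398*a^3 + 15.2376*a^2 + 11.7606*a - 5.607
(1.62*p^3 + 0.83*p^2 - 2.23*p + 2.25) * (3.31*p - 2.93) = 5.3622*p^4 - 1.9993*p^3 - 9.8132*p^2 + 13.9814*p - 6.5925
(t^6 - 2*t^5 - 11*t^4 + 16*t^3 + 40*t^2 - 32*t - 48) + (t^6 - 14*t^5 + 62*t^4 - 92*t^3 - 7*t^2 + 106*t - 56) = 2*t^6 - 16*t^5 + 51*t^4 - 76*t^3 + 33*t^2 + 74*t - 104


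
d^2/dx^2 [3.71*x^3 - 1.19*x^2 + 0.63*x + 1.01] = 22.26*x - 2.38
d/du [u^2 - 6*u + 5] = 2*u - 6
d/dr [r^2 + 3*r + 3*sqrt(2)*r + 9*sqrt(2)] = 2*r + 3 + 3*sqrt(2)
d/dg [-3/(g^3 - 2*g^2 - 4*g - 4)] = 3*(3*g^2 - 4*g - 4)/(-g^3 + 2*g^2 + 4*g + 4)^2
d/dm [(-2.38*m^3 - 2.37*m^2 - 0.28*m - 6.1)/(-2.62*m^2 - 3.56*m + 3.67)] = (6.2356*m^4 + 16.9456*m^3 - 18.5002*m^2 - 49.3598*m - 22.7436)/(6.8644*m^4 + 18.6544*m^3 - 6.5572*m^2 - 26.1304*m + 13.4689)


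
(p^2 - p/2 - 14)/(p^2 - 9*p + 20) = (p + 7/2)/(p - 5)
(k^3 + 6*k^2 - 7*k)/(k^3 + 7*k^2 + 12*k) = (k^2 + 6*k - 7)/(k^2 + 7*k + 12)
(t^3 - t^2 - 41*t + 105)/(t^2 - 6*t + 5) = (t^2 + 4*t - 21)/(t - 1)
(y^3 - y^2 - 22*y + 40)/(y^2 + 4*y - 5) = (y^2 - 6*y + 8)/(y - 1)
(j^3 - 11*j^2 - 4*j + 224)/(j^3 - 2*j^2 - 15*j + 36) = (j^2 - 15*j + 56)/(j^2 - 6*j + 9)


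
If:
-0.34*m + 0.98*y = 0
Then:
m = 2.88235294117647*y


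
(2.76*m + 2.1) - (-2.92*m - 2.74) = 5.68*m + 4.84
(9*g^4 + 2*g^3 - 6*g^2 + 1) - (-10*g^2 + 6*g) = 9*g^4 + 2*g^3 + 4*g^2 - 6*g + 1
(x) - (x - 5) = 5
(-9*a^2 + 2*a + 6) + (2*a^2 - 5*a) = -7*a^2 - 3*a + 6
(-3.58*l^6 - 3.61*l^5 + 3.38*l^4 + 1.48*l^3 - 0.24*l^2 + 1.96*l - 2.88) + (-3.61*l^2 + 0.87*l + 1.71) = -3.58*l^6 - 3.61*l^5 + 3.38*l^4 + 1.48*l^3 - 3.85*l^2 + 2.83*l - 1.17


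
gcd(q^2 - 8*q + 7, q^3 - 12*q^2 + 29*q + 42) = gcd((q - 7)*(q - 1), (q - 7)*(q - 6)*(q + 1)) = q - 7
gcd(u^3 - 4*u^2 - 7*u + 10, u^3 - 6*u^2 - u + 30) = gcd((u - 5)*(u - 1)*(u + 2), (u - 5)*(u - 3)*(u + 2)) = u^2 - 3*u - 10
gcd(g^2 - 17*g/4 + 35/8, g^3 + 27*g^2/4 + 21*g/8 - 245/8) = g - 7/4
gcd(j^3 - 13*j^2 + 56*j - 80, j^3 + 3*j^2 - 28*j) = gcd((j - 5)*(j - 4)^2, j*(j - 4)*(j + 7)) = j - 4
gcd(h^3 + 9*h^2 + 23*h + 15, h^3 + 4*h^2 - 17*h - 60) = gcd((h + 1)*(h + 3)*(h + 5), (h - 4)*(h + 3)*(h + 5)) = h^2 + 8*h + 15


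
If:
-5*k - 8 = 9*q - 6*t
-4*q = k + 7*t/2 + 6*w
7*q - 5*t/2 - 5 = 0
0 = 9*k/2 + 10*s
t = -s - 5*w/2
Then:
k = -5185/2151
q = 6575/6453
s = 1037/956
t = 5504/6453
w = -10003/12906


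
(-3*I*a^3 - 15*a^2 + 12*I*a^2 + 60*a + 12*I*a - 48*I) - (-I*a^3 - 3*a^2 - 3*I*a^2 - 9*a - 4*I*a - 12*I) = -2*I*a^3 - 12*a^2 + 15*I*a^2 + 69*a + 16*I*a - 36*I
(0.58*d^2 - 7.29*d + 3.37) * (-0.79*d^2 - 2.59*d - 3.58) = -0.4582*d^4 + 4.2569*d^3 + 14.1424*d^2 + 17.3699*d - 12.0646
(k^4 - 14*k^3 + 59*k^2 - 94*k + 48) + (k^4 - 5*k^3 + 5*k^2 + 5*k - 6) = 2*k^4 - 19*k^3 + 64*k^2 - 89*k + 42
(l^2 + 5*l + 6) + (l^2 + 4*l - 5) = 2*l^2 + 9*l + 1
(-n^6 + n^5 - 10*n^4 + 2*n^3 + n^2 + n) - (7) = -n^6 + n^5 - 10*n^4 + 2*n^3 + n^2 + n - 7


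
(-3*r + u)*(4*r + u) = -12*r^2 + r*u + u^2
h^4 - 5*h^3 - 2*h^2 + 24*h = h*(h - 4)*(h - 3)*(h + 2)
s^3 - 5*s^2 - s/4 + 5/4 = (s - 5)*(s - 1/2)*(s + 1/2)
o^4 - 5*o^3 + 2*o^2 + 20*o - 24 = (o - 3)*(o - 2)^2*(o + 2)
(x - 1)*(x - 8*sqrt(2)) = x^2 - 8*sqrt(2)*x - x + 8*sqrt(2)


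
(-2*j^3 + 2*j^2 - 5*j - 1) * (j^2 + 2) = -2*j^5 + 2*j^4 - 9*j^3 + 3*j^2 - 10*j - 2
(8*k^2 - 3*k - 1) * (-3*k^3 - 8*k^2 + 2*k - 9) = -24*k^5 - 55*k^4 + 43*k^3 - 70*k^2 + 25*k + 9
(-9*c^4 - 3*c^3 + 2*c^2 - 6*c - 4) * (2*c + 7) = -18*c^5 - 69*c^4 - 17*c^3 + 2*c^2 - 50*c - 28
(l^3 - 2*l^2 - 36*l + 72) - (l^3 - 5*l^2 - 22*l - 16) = 3*l^2 - 14*l + 88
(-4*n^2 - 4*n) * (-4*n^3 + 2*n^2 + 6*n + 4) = 16*n^5 + 8*n^4 - 32*n^3 - 40*n^2 - 16*n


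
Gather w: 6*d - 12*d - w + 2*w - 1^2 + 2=-6*d + w + 1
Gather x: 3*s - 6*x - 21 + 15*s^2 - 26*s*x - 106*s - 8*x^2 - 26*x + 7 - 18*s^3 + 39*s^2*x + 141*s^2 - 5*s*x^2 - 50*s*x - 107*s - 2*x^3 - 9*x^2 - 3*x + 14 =-18*s^3 + 156*s^2 - 210*s - 2*x^3 + x^2*(-5*s - 17) + x*(39*s^2 - 76*s - 35)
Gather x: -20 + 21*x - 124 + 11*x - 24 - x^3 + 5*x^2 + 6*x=-x^3 + 5*x^2 + 38*x - 168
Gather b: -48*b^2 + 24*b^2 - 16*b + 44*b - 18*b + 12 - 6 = -24*b^2 + 10*b + 6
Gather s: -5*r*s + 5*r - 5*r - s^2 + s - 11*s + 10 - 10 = -s^2 + s*(-5*r - 10)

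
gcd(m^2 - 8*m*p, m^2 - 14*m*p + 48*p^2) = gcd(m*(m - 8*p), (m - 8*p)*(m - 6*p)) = -m + 8*p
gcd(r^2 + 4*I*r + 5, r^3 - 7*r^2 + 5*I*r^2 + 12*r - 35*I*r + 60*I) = r + 5*I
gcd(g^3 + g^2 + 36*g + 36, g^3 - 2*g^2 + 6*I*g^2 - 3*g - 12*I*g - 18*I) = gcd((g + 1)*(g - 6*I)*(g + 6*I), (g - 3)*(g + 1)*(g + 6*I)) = g^2 + g*(1 + 6*I) + 6*I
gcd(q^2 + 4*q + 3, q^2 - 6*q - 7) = q + 1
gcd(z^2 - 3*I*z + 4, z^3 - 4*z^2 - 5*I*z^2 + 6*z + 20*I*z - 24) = z + I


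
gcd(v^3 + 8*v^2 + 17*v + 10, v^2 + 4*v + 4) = v + 2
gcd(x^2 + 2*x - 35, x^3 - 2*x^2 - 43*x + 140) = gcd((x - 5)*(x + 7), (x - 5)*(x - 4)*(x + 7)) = x^2 + 2*x - 35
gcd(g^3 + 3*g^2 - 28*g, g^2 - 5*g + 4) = g - 4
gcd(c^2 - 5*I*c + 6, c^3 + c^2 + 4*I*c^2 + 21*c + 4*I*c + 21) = 1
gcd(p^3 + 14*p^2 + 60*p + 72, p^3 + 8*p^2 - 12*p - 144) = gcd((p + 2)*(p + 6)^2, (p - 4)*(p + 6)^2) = p^2 + 12*p + 36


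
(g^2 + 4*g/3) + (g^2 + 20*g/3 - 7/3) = 2*g^2 + 8*g - 7/3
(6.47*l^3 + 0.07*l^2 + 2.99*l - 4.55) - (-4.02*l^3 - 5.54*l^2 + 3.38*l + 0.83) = 10.49*l^3 + 5.61*l^2 - 0.39*l - 5.38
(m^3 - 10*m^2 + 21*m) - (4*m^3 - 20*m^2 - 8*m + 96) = -3*m^3 + 10*m^2 + 29*m - 96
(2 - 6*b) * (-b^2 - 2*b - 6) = 6*b^3 + 10*b^2 + 32*b - 12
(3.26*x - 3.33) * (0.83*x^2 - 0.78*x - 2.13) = 2.7058*x^3 - 5.3067*x^2 - 4.3464*x + 7.0929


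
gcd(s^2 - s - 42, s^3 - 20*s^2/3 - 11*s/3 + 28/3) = s - 7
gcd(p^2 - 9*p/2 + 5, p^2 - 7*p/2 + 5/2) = p - 5/2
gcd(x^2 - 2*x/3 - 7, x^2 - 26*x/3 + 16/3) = 1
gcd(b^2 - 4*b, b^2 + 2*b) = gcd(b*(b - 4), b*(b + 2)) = b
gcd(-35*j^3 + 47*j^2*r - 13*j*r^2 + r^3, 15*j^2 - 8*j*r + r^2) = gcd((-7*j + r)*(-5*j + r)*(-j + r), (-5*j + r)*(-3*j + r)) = -5*j + r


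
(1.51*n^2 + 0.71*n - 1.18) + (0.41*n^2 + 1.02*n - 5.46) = 1.92*n^2 + 1.73*n - 6.64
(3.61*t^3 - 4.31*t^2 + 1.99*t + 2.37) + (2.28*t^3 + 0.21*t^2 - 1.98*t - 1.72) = 5.89*t^3 - 4.1*t^2 + 0.01*t + 0.65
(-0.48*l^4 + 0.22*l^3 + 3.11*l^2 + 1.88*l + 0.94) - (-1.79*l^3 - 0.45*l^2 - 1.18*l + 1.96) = -0.48*l^4 + 2.01*l^3 + 3.56*l^2 + 3.06*l - 1.02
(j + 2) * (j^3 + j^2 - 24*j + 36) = j^4 + 3*j^3 - 22*j^2 - 12*j + 72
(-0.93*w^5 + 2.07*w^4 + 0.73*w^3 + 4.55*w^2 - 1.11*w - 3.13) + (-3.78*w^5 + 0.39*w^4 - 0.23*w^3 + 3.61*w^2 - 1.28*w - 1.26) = -4.71*w^5 + 2.46*w^4 + 0.5*w^3 + 8.16*w^2 - 2.39*w - 4.39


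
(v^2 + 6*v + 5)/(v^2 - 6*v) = (v^2 + 6*v + 5)/(v*(v - 6))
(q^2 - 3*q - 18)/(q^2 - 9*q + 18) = (q + 3)/(q - 3)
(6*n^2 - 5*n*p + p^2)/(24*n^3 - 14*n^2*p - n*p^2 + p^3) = 1/(4*n + p)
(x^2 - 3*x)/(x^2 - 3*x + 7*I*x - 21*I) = x/(x + 7*I)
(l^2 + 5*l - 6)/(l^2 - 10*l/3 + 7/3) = 3*(l + 6)/(3*l - 7)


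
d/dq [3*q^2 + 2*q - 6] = 6*q + 2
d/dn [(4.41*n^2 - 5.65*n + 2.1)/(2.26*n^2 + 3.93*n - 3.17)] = (30.1003*n^2 - 37.4514*n + 9.6575)/(5.1076*n^4 + 17.7636*n^3 + 1.1165*n^2 - 24.9162*n + 10.0489)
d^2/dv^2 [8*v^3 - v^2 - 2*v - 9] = 48*v - 2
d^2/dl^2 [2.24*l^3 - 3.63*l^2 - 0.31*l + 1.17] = 13.44*l - 7.26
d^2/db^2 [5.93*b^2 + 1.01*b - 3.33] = 11.8600000000000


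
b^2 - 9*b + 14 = (b - 7)*(b - 2)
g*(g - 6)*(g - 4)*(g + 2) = g^4 - 8*g^3 + 4*g^2 + 48*g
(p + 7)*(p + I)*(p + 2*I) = p^3 + 7*p^2 + 3*I*p^2 - 2*p + 21*I*p - 14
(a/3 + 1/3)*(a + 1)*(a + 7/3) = a^3/3 + 13*a^2/9 + 17*a/9 + 7/9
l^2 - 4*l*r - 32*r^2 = (l - 8*r)*(l + 4*r)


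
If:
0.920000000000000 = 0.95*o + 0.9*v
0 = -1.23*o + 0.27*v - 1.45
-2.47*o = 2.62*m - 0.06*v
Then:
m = 0.77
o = -0.77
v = 1.84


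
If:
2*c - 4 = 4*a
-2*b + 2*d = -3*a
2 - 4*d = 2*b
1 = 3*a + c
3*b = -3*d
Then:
No Solution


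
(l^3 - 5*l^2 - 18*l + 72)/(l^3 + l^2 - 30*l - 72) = (l - 3)/(l + 3)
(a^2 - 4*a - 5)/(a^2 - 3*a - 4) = (a - 5)/(a - 4)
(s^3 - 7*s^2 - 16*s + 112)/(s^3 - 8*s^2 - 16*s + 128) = (s - 7)/(s - 8)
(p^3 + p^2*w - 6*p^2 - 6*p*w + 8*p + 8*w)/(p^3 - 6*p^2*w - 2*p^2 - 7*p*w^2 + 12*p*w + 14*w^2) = (p - 4)/(p - 7*w)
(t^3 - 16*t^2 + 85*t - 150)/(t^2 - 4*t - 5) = (t^2 - 11*t + 30)/(t + 1)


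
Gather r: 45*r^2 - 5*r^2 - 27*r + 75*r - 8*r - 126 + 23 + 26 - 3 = 40*r^2 + 40*r - 80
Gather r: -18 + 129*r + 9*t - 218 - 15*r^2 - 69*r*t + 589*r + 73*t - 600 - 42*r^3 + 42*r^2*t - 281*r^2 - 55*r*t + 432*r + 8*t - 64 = -42*r^3 + r^2*(42*t - 296) + r*(1150 - 124*t) + 90*t - 900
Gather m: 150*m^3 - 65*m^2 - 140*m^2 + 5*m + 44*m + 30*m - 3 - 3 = 150*m^3 - 205*m^2 + 79*m - 6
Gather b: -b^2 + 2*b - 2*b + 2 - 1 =1 - b^2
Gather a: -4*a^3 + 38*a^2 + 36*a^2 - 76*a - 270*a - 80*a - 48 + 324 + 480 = -4*a^3 + 74*a^2 - 426*a + 756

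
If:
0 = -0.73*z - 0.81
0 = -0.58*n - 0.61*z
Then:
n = 1.17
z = -1.11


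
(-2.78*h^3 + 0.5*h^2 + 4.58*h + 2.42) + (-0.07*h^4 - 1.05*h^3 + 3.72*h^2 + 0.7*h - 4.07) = -0.07*h^4 - 3.83*h^3 + 4.22*h^2 + 5.28*h - 1.65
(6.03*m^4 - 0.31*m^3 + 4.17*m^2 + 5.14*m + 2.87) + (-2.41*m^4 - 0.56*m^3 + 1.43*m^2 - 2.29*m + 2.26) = 3.62*m^4 - 0.87*m^3 + 5.6*m^2 + 2.85*m + 5.13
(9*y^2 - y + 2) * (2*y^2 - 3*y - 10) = 18*y^4 - 29*y^3 - 83*y^2 + 4*y - 20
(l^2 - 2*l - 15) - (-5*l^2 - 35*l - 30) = 6*l^2 + 33*l + 15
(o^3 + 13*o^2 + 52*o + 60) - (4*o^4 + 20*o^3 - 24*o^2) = -4*o^4 - 19*o^3 + 37*o^2 + 52*o + 60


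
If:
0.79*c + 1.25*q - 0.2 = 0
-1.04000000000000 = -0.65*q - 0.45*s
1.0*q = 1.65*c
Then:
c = 0.07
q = 0.12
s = 2.14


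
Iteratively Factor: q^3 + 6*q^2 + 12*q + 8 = (q + 2)*(q^2 + 4*q + 4) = (q + 2)^2*(q + 2)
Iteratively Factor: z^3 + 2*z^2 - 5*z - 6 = (z - 2)*(z^2 + 4*z + 3) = (z - 2)*(z + 1)*(z + 3)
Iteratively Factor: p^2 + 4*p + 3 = (p + 1)*(p + 3)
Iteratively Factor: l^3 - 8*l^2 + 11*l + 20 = (l - 4)*(l^2 - 4*l - 5) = (l - 5)*(l - 4)*(l + 1)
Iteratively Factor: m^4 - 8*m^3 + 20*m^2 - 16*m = (m - 2)*(m^3 - 6*m^2 + 8*m) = m*(m - 2)*(m^2 - 6*m + 8) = m*(m - 2)^2*(m - 4)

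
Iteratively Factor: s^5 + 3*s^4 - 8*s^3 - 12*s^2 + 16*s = (s + 4)*(s^4 - s^3 - 4*s^2 + 4*s) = (s + 2)*(s + 4)*(s^3 - 3*s^2 + 2*s) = (s - 2)*(s + 2)*(s + 4)*(s^2 - s) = (s - 2)*(s - 1)*(s + 2)*(s + 4)*(s)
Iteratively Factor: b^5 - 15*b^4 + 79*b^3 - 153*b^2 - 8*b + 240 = (b - 5)*(b^4 - 10*b^3 + 29*b^2 - 8*b - 48) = (b - 5)*(b - 3)*(b^3 - 7*b^2 + 8*b + 16) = (b - 5)*(b - 4)*(b - 3)*(b^2 - 3*b - 4) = (b - 5)*(b - 4)*(b - 3)*(b + 1)*(b - 4)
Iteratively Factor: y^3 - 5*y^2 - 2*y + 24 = (y + 2)*(y^2 - 7*y + 12) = (y - 3)*(y + 2)*(y - 4)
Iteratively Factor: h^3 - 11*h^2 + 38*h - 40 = (h - 2)*(h^2 - 9*h + 20) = (h - 4)*(h - 2)*(h - 5)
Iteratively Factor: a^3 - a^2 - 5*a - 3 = (a + 1)*(a^2 - 2*a - 3) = (a - 3)*(a + 1)*(a + 1)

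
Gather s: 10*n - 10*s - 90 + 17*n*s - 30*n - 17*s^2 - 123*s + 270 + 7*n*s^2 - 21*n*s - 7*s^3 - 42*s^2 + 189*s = -20*n - 7*s^3 + s^2*(7*n - 59) + s*(56 - 4*n) + 180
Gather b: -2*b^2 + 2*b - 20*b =-2*b^2 - 18*b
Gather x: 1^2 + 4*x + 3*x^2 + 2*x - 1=3*x^2 + 6*x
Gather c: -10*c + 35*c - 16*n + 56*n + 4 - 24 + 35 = 25*c + 40*n + 15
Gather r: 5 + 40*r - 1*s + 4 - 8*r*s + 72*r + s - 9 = r*(112 - 8*s)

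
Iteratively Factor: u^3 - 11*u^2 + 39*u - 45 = (u - 5)*(u^2 - 6*u + 9) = (u - 5)*(u - 3)*(u - 3)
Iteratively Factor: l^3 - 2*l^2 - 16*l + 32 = (l - 4)*(l^2 + 2*l - 8) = (l - 4)*(l + 4)*(l - 2)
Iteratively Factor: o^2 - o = (o)*(o - 1)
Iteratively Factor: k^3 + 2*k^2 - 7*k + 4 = (k - 1)*(k^2 + 3*k - 4) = (k - 1)^2*(k + 4)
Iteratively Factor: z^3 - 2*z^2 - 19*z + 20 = (z + 4)*(z^2 - 6*z + 5) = (z - 1)*(z + 4)*(z - 5)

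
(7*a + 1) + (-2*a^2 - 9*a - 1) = -2*a^2 - 2*a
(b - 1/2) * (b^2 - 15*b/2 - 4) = b^3 - 8*b^2 - b/4 + 2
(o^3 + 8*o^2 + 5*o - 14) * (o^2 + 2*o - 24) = o^5 + 10*o^4 - 3*o^3 - 196*o^2 - 148*o + 336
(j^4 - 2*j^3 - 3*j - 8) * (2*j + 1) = 2*j^5 - 3*j^4 - 2*j^3 - 6*j^2 - 19*j - 8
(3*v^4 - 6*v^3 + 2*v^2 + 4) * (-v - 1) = -3*v^5 + 3*v^4 + 4*v^3 - 2*v^2 - 4*v - 4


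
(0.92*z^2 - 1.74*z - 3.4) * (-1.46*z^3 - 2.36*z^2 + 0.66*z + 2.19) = -1.3432*z^5 + 0.3692*z^4 + 9.6776*z^3 + 8.8904*z^2 - 6.0546*z - 7.446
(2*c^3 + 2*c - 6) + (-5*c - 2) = 2*c^3 - 3*c - 8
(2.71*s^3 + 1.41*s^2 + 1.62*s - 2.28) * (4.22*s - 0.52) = 11.4362*s^4 + 4.541*s^3 + 6.1032*s^2 - 10.464*s + 1.1856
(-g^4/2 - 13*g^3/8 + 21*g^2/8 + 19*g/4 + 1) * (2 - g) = g^5/2 + 5*g^4/8 - 47*g^3/8 + g^2/2 + 17*g/2 + 2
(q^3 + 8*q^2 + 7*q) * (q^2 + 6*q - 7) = q^5 + 14*q^4 + 48*q^3 - 14*q^2 - 49*q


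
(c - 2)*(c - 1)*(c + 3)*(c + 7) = c^4 + 7*c^3 - 7*c^2 - 43*c + 42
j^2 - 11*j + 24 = (j - 8)*(j - 3)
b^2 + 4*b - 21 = (b - 3)*(b + 7)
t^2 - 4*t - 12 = (t - 6)*(t + 2)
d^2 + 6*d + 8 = (d + 2)*(d + 4)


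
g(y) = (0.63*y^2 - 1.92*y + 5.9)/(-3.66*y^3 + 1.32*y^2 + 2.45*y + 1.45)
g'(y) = (1.26*y - 1.92)/(-3.66*y^3 + 1.32*y^2 + 2.45*y + 1.45) + (0.63*y^2 - 1.92*y + 5.9)*(10.98*y^2 - 2.64*y - 2.45)/(-3.66*y^3 + 1.32*y^2 + 2.45*y + 1.45)^2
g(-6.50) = 0.04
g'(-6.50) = 0.01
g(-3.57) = 0.12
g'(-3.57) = 0.06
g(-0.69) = 4.73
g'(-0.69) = 11.93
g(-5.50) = 0.06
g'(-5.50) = 0.02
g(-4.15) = 0.09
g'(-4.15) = 0.04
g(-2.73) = 0.20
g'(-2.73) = 0.15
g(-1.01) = 2.07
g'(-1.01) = 5.00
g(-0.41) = 7.39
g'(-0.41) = 1.19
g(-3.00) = 0.17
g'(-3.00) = 0.11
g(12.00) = -0.01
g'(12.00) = 0.00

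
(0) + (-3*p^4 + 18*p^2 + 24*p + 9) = -3*p^4 + 18*p^2 + 24*p + 9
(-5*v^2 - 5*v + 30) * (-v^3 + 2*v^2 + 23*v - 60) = 5*v^5 - 5*v^4 - 155*v^3 + 245*v^2 + 990*v - 1800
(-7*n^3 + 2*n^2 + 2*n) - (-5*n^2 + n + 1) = -7*n^3 + 7*n^2 + n - 1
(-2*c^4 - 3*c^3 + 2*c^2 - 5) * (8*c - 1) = -16*c^5 - 22*c^4 + 19*c^3 - 2*c^2 - 40*c + 5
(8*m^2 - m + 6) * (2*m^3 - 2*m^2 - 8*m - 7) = 16*m^5 - 18*m^4 - 50*m^3 - 60*m^2 - 41*m - 42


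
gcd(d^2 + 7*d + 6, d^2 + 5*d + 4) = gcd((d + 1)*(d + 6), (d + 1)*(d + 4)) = d + 1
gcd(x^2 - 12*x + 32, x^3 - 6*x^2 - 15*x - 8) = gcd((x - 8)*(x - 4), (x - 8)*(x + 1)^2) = x - 8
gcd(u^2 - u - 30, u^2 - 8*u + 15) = 1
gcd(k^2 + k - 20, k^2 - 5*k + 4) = k - 4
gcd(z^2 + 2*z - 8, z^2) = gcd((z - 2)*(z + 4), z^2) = 1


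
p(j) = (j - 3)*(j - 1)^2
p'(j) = (j - 3)*(2*j - 2) + (j - 1)^2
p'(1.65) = -1.33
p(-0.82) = -12.65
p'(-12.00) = 559.00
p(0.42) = -0.87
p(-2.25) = -55.45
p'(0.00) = 7.00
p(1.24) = -0.10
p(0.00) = -3.00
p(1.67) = -0.60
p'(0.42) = 3.33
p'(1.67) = -1.33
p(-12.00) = -2535.00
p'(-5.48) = 151.89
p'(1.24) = -0.79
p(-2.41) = -62.91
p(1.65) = -0.57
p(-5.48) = -356.08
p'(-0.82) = 17.22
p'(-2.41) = 48.52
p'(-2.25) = 44.69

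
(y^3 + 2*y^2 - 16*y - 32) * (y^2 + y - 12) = y^5 + 3*y^4 - 26*y^3 - 72*y^2 + 160*y + 384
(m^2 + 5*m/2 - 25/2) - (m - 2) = m^2 + 3*m/2 - 21/2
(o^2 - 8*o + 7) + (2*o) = o^2 - 6*o + 7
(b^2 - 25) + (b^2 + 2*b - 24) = 2*b^2 + 2*b - 49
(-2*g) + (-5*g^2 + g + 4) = -5*g^2 - g + 4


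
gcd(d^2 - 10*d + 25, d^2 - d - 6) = 1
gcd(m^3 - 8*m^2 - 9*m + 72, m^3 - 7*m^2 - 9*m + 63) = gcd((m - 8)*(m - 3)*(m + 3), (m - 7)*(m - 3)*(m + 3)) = m^2 - 9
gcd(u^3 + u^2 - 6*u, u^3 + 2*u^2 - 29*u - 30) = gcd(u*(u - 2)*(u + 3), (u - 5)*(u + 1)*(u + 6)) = 1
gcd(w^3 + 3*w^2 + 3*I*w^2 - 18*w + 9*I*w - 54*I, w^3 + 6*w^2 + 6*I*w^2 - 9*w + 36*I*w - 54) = w^2 + w*(6 + 3*I) + 18*I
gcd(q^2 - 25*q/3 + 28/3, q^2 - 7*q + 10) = 1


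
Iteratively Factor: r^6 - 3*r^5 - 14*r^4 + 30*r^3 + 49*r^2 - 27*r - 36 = (r - 4)*(r^5 + r^4 - 10*r^3 - 10*r^2 + 9*r + 9) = (r - 4)*(r + 1)*(r^4 - 10*r^2 + 9) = (r - 4)*(r + 1)*(r + 3)*(r^3 - 3*r^2 - r + 3) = (r - 4)*(r - 3)*(r + 1)*(r + 3)*(r^2 - 1) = (r - 4)*(r - 3)*(r + 1)^2*(r + 3)*(r - 1)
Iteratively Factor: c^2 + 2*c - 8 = (c + 4)*(c - 2)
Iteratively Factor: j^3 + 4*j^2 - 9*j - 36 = (j + 3)*(j^2 + j - 12) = (j - 3)*(j + 3)*(j + 4)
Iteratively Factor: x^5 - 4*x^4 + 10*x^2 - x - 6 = (x + 1)*(x^4 - 5*x^3 + 5*x^2 + 5*x - 6) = (x - 3)*(x + 1)*(x^3 - 2*x^2 - x + 2) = (x - 3)*(x - 2)*(x + 1)*(x^2 - 1) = (x - 3)*(x - 2)*(x - 1)*(x + 1)*(x + 1)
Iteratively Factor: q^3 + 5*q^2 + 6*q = (q)*(q^2 + 5*q + 6) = q*(q + 3)*(q + 2)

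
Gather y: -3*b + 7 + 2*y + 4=-3*b + 2*y + 11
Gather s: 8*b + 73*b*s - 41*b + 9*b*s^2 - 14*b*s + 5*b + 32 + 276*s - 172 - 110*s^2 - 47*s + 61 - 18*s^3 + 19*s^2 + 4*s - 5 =-28*b - 18*s^3 + s^2*(9*b - 91) + s*(59*b + 233) - 84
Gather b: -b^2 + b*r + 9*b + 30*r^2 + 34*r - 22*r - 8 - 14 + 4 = -b^2 + b*(r + 9) + 30*r^2 + 12*r - 18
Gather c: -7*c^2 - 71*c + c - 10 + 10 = -7*c^2 - 70*c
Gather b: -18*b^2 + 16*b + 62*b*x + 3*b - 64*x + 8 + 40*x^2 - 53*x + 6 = -18*b^2 + b*(62*x + 19) + 40*x^2 - 117*x + 14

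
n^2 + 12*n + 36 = (n + 6)^2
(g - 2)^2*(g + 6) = g^3 + 2*g^2 - 20*g + 24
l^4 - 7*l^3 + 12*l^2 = l^2*(l - 4)*(l - 3)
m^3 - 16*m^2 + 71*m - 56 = (m - 8)*(m - 7)*(m - 1)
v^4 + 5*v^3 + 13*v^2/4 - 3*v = v*(v - 1/2)*(v + 3/2)*(v + 4)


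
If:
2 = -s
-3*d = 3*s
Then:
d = 2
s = -2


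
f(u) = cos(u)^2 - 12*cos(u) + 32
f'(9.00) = 5.70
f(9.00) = 43.76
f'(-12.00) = 5.53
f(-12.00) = 22.59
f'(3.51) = -4.99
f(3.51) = 44.07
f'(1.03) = 9.40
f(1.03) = 26.09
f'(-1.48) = -11.77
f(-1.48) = 30.92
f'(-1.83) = -12.09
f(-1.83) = 35.14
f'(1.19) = 10.45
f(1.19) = 27.68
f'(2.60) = 7.07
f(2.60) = 43.02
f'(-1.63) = -12.10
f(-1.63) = 32.71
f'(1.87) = 12.03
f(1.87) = 35.62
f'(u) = -2*sin(u)*cos(u) + 12*sin(u)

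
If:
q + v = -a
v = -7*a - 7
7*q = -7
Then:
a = -4/3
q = -1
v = 7/3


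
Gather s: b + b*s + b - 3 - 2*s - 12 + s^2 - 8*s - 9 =2*b + s^2 + s*(b - 10) - 24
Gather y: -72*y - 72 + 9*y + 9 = -63*y - 63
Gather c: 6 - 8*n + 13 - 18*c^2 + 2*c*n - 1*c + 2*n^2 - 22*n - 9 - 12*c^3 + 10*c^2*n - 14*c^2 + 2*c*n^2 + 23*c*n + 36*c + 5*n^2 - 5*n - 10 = -12*c^3 + c^2*(10*n - 32) + c*(2*n^2 + 25*n + 35) + 7*n^2 - 35*n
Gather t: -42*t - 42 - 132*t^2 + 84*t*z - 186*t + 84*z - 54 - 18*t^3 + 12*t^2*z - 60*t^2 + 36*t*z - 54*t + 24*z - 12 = -18*t^3 + t^2*(12*z - 192) + t*(120*z - 282) + 108*z - 108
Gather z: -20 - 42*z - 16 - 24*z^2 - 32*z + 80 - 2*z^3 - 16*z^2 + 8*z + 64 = -2*z^3 - 40*z^2 - 66*z + 108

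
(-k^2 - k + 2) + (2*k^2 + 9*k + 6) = k^2 + 8*k + 8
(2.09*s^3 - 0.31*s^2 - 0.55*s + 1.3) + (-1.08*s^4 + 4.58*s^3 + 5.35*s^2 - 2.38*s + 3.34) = -1.08*s^4 + 6.67*s^3 + 5.04*s^2 - 2.93*s + 4.64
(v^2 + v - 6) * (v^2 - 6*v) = v^4 - 5*v^3 - 12*v^2 + 36*v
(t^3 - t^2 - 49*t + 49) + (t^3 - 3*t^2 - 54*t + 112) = 2*t^3 - 4*t^2 - 103*t + 161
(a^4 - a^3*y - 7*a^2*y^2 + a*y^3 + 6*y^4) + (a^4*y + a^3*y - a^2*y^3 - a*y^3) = a^4*y + a^4 - a^2*y^3 - 7*a^2*y^2 + 6*y^4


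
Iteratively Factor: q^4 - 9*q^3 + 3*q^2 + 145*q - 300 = (q - 3)*(q^3 - 6*q^2 - 15*q + 100) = (q - 5)*(q - 3)*(q^2 - q - 20) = (q - 5)^2*(q - 3)*(q + 4)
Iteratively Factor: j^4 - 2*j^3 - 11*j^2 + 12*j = (j - 1)*(j^3 - j^2 - 12*j) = (j - 1)*(j + 3)*(j^2 - 4*j) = (j - 4)*(j - 1)*(j + 3)*(j)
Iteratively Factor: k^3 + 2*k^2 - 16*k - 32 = (k + 2)*(k^2 - 16) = (k + 2)*(k + 4)*(k - 4)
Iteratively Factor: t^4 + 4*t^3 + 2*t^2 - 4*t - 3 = (t + 3)*(t^3 + t^2 - t - 1) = (t - 1)*(t + 3)*(t^2 + 2*t + 1) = (t - 1)*(t + 1)*(t + 3)*(t + 1)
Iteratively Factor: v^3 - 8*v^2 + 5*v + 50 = (v - 5)*(v^2 - 3*v - 10) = (v - 5)^2*(v + 2)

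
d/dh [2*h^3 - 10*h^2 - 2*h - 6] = 6*h^2 - 20*h - 2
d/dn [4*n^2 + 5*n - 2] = 8*n + 5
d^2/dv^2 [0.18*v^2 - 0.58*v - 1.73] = 0.360000000000000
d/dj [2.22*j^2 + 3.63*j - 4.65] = 4.44*j + 3.63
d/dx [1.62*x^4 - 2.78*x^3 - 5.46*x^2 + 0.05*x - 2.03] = 6.48*x^3 - 8.34*x^2 - 10.92*x + 0.05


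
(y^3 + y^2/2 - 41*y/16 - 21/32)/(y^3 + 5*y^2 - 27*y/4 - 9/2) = (16*y^2 + 32*y + 7)/(8*(2*y^2 + 13*y + 6))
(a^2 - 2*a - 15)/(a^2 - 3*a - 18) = (a - 5)/(a - 6)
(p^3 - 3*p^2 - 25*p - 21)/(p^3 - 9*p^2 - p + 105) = (p + 1)/(p - 5)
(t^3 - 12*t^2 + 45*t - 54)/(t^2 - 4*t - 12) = (t^2 - 6*t + 9)/(t + 2)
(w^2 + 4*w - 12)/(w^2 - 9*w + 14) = (w + 6)/(w - 7)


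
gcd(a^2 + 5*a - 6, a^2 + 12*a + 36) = a + 6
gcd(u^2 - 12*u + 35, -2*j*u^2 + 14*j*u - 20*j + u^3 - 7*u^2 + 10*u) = u - 5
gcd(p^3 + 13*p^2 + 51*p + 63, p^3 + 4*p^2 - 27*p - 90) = p + 3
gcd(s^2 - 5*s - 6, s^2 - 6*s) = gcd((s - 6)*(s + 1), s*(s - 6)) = s - 6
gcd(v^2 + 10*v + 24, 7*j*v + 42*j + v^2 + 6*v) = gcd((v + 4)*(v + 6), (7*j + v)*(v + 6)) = v + 6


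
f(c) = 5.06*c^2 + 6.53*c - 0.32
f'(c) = 10.12*c + 6.53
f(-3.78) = 47.30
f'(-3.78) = -31.72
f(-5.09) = 97.54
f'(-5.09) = -44.98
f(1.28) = 16.33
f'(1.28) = 19.48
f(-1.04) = -1.64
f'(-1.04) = -3.99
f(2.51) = 47.95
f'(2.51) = 31.93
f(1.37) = 18.12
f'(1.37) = 20.39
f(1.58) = 22.63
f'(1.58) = 22.52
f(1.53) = 21.52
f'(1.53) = 22.01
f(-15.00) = 1040.23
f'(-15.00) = -145.27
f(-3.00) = 25.63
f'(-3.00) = -23.83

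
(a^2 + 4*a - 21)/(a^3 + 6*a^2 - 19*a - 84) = (a - 3)/(a^2 - a - 12)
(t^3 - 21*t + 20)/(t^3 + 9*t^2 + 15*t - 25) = (t - 4)/(t + 5)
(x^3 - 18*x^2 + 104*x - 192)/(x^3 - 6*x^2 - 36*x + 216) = (x^2 - 12*x + 32)/(x^2 - 36)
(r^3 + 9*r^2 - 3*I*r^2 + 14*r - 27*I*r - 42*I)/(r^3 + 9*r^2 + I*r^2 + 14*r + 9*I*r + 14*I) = (r - 3*I)/(r + I)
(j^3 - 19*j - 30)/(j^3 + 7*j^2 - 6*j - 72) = (j^3 - 19*j - 30)/(j^3 + 7*j^2 - 6*j - 72)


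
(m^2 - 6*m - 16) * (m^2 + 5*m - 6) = m^4 - m^3 - 52*m^2 - 44*m + 96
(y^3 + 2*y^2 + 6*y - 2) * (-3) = -3*y^3 - 6*y^2 - 18*y + 6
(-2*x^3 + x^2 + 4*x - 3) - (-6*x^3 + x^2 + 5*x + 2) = 4*x^3 - x - 5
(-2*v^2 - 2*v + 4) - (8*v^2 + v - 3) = -10*v^2 - 3*v + 7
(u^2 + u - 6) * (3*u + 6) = 3*u^3 + 9*u^2 - 12*u - 36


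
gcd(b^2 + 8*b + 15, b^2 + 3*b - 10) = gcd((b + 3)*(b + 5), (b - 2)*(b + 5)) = b + 5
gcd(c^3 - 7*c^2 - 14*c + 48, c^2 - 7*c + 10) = c - 2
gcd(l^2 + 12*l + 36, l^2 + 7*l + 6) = l + 6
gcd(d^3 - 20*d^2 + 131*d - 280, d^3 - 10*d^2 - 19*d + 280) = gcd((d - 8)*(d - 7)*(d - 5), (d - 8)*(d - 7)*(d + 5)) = d^2 - 15*d + 56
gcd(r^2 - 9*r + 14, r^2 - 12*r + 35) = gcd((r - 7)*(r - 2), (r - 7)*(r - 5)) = r - 7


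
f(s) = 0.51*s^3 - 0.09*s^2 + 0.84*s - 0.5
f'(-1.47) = 4.41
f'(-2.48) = 10.70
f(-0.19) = -0.67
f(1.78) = 3.59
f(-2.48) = -10.92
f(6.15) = 119.89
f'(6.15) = 57.60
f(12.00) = 877.90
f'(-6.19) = 60.58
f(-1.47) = -3.55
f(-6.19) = -130.11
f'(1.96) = 6.36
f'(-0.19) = 0.93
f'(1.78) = 5.37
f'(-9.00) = 126.39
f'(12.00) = 219.00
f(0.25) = -0.29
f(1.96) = 4.64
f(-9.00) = -387.14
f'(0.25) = 0.89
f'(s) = 1.53*s^2 - 0.18*s + 0.84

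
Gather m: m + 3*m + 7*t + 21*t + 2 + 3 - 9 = 4*m + 28*t - 4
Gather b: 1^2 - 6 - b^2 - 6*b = -b^2 - 6*b - 5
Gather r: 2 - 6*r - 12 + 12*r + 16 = 6*r + 6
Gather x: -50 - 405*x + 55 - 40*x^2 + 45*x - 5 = -40*x^2 - 360*x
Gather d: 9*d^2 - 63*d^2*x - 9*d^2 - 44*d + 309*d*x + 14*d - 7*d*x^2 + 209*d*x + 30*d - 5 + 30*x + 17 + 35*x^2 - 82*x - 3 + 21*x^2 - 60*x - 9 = -63*d^2*x + d*(-7*x^2 + 518*x) + 56*x^2 - 112*x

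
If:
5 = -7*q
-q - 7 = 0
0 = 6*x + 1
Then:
No Solution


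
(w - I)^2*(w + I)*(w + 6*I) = w^4 + 5*I*w^3 + 7*w^2 + 5*I*w + 6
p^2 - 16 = (p - 4)*(p + 4)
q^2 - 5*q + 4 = (q - 4)*(q - 1)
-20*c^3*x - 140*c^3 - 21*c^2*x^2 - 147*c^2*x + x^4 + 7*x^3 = (-5*c + x)*(c + x)*(4*c + x)*(x + 7)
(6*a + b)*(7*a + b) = 42*a^2 + 13*a*b + b^2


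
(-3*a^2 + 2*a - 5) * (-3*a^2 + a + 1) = 9*a^4 - 9*a^3 + 14*a^2 - 3*a - 5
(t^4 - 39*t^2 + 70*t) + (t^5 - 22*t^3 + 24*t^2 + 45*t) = t^5 + t^4 - 22*t^3 - 15*t^2 + 115*t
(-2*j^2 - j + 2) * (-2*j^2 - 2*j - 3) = 4*j^4 + 6*j^3 + 4*j^2 - j - 6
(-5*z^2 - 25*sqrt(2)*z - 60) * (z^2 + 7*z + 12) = -5*z^4 - 25*sqrt(2)*z^3 - 35*z^3 - 175*sqrt(2)*z^2 - 120*z^2 - 300*sqrt(2)*z - 420*z - 720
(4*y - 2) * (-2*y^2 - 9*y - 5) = -8*y^3 - 32*y^2 - 2*y + 10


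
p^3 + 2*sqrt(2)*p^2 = p^2*(p + 2*sqrt(2))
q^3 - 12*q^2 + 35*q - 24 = (q - 8)*(q - 3)*(q - 1)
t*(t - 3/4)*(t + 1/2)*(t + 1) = t^4 + 3*t^3/4 - 5*t^2/8 - 3*t/8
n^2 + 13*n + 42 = (n + 6)*(n + 7)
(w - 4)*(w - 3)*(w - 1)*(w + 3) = w^4 - 5*w^3 - 5*w^2 + 45*w - 36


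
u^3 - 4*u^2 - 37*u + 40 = (u - 8)*(u - 1)*(u + 5)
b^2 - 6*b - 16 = (b - 8)*(b + 2)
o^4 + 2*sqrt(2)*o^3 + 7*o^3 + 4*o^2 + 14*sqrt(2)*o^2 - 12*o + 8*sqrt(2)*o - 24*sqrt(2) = (o - 1)*(o + 2)*(o + 6)*(o + 2*sqrt(2))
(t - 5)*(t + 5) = t^2 - 25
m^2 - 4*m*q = m*(m - 4*q)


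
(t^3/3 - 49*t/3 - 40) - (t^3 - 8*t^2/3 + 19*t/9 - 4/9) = -2*t^3/3 + 8*t^2/3 - 166*t/9 - 356/9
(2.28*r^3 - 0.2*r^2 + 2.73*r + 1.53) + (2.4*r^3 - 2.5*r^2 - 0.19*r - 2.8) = 4.68*r^3 - 2.7*r^2 + 2.54*r - 1.27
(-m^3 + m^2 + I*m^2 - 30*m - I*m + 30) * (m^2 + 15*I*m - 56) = -m^5 + m^4 - 14*I*m^4 + 11*m^3 + 14*I*m^3 - 11*m^2 - 506*I*m^2 + 1680*m + 506*I*m - 1680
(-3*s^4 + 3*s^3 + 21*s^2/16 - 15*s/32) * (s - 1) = -3*s^5 + 6*s^4 - 27*s^3/16 - 57*s^2/32 + 15*s/32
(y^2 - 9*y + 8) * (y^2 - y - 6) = y^4 - 10*y^3 + 11*y^2 + 46*y - 48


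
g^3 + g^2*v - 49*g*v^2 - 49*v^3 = (g - 7*v)*(g + v)*(g + 7*v)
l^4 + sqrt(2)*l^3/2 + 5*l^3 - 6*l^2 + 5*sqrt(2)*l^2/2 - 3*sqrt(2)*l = l*(l - 1)*(l + 6)*(l + sqrt(2)/2)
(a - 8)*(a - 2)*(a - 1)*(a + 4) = a^4 - 7*a^3 - 18*a^2 + 88*a - 64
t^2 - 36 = (t - 6)*(t + 6)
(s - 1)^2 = s^2 - 2*s + 1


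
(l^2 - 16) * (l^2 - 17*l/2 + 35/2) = l^4 - 17*l^3/2 + 3*l^2/2 + 136*l - 280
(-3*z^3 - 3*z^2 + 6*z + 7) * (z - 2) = -3*z^4 + 3*z^3 + 12*z^2 - 5*z - 14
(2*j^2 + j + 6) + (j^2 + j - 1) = 3*j^2 + 2*j + 5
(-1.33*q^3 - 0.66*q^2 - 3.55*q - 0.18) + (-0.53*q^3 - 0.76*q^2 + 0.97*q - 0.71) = -1.86*q^3 - 1.42*q^2 - 2.58*q - 0.89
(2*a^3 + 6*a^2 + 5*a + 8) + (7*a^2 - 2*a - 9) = 2*a^3 + 13*a^2 + 3*a - 1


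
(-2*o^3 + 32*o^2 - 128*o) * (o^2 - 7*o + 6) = -2*o^5 + 46*o^4 - 364*o^3 + 1088*o^2 - 768*o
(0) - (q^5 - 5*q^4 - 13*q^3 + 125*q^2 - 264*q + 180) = -q^5 + 5*q^4 + 13*q^3 - 125*q^2 + 264*q - 180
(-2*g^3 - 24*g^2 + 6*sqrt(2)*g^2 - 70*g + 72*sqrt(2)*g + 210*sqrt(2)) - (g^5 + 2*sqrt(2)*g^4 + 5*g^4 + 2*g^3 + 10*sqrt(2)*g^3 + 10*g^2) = -g^5 - 5*g^4 - 2*sqrt(2)*g^4 - 10*sqrt(2)*g^3 - 4*g^3 - 34*g^2 + 6*sqrt(2)*g^2 - 70*g + 72*sqrt(2)*g + 210*sqrt(2)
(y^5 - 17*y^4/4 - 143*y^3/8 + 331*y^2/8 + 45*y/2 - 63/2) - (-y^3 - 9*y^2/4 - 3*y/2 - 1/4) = y^5 - 17*y^4/4 - 135*y^3/8 + 349*y^2/8 + 24*y - 125/4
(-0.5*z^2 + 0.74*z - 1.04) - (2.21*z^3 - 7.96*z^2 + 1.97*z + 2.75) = -2.21*z^3 + 7.46*z^2 - 1.23*z - 3.79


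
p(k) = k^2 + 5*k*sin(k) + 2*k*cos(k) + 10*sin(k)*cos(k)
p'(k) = -2*k*sin(k) + 5*k*cos(k) + 2*k - 10*sin(k)^2 + 5*sin(k) + 10*cos(k)^2 + 2*cos(k)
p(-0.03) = -0.35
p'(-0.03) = 11.62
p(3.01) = 3.77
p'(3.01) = -1.36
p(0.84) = 9.92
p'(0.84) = 7.20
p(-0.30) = -2.86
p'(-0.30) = 6.48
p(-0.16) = -1.74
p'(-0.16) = 9.51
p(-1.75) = 14.05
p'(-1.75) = -20.03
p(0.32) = 4.20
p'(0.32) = 13.45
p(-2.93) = 19.44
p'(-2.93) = 13.34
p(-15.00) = 301.50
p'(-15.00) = 4.24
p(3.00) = 3.78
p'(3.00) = -1.37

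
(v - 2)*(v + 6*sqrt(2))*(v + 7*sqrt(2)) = v^3 - 2*v^2 + 13*sqrt(2)*v^2 - 26*sqrt(2)*v + 84*v - 168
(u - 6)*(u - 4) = u^2 - 10*u + 24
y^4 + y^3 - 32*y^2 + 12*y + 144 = (y - 4)*(y - 3)*(y + 2)*(y + 6)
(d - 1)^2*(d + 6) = d^3 + 4*d^2 - 11*d + 6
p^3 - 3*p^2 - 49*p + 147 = (p - 7)*(p - 3)*(p + 7)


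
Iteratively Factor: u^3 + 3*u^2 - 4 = (u + 2)*(u^2 + u - 2) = (u - 1)*(u + 2)*(u + 2)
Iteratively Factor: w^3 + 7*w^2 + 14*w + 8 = (w + 4)*(w^2 + 3*w + 2) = (w + 1)*(w + 4)*(w + 2)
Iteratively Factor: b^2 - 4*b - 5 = (b - 5)*(b + 1)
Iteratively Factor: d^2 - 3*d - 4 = (d + 1)*(d - 4)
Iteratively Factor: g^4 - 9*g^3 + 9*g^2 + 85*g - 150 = (g - 2)*(g^3 - 7*g^2 - 5*g + 75) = (g - 5)*(g - 2)*(g^2 - 2*g - 15) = (g - 5)^2*(g - 2)*(g + 3)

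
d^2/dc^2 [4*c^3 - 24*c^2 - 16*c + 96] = 24*c - 48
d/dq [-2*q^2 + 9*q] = 9 - 4*q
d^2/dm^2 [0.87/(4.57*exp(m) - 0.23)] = (18.169863*exp(m) + 0.914457)*exp(m)/(4.57*exp(m) - 0.23)^3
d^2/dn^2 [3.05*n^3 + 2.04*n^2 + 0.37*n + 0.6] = 18.3*n + 4.08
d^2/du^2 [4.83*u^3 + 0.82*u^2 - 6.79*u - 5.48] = 28.98*u + 1.64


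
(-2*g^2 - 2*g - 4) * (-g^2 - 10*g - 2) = 2*g^4 + 22*g^3 + 28*g^2 + 44*g + 8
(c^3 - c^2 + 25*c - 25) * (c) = c^4 - c^3 + 25*c^2 - 25*c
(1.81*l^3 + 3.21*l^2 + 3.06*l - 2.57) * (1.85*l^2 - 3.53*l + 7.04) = 3.3485*l^5 - 0.450799999999999*l^4 + 7.0721*l^3 + 7.0421*l^2 + 30.6145*l - 18.0928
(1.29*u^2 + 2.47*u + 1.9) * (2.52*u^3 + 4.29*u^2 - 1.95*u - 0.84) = 3.2508*u^5 + 11.7585*u^4 + 12.8688*u^3 + 2.2509*u^2 - 5.7798*u - 1.596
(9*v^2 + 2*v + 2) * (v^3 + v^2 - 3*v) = 9*v^5 + 11*v^4 - 23*v^3 - 4*v^2 - 6*v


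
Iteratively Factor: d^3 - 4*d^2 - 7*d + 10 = (d + 2)*(d^2 - 6*d + 5) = (d - 5)*(d + 2)*(d - 1)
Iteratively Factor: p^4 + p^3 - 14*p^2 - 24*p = (p + 3)*(p^3 - 2*p^2 - 8*p) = p*(p + 3)*(p^2 - 2*p - 8) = p*(p + 2)*(p + 3)*(p - 4)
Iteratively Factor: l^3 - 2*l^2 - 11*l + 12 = (l + 3)*(l^2 - 5*l + 4) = (l - 1)*(l + 3)*(l - 4)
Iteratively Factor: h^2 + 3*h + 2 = (h + 1)*(h + 2)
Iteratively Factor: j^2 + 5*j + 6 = (j + 2)*(j + 3)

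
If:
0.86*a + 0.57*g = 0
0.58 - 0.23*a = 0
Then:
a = 2.52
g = -3.80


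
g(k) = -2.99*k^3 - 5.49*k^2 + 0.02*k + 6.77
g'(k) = -8.97*k^2 - 10.98*k + 0.02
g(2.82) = -103.89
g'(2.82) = -102.28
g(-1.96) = 8.15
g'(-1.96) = -12.92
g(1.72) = -24.65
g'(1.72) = -45.40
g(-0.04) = 6.76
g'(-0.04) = 0.44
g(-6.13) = 489.09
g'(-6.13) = -269.74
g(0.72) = 2.82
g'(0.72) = -12.54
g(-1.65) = 5.22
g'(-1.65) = -6.28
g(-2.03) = 9.12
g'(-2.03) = -14.66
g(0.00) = 6.77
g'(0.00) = 0.02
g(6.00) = -836.59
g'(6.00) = -388.78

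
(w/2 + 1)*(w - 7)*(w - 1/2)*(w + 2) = w^4/2 - 7*w^3/4 - 45*w^2/4 - 8*w + 7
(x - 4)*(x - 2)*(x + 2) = x^3 - 4*x^2 - 4*x + 16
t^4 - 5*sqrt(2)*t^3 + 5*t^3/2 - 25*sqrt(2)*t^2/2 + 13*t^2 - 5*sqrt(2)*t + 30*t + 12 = (t + 1/2)*(t + 2)*(t - 3*sqrt(2))*(t - 2*sqrt(2))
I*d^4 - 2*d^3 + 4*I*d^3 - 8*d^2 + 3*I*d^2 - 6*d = d*(d + 3)*(d + 2*I)*(I*d + I)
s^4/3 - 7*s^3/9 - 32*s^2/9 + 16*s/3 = s*(s/3 + 1)*(s - 4)*(s - 4/3)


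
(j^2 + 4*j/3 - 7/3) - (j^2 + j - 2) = j/3 - 1/3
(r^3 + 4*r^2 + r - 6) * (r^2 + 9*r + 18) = r^5 + 13*r^4 + 55*r^3 + 75*r^2 - 36*r - 108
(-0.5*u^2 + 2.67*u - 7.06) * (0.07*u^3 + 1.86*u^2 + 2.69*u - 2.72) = -0.035*u^5 - 0.7431*u^4 + 3.127*u^3 - 4.5893*u^2 - 26.2538*u + 19.2032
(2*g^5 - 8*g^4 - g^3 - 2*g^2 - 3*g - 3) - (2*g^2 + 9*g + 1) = 2*g^5 - 8*g^4 - g^3 - 4*g^2 - 12*g - 4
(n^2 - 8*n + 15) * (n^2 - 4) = n^4 - 8*n^3 + 11*n^2 + 32*n - 60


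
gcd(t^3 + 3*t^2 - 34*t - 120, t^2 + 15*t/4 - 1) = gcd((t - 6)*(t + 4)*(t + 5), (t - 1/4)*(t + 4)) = t + 4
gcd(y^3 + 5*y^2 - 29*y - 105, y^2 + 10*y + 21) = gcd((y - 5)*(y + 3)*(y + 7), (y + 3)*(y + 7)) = y^2 + 10*y + 21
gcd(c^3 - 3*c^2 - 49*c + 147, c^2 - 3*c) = c - 3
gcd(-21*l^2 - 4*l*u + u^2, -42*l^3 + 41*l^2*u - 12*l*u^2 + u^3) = -7*l + u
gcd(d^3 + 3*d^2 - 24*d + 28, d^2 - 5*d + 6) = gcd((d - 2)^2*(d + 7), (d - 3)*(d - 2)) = d - 2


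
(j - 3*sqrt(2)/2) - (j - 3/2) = 3/2 - 3*sqrt(2)/2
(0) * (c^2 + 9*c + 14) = 0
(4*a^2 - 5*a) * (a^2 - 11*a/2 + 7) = 4*a^4 - 27*a^3 + 111*a^2/2 - 35*a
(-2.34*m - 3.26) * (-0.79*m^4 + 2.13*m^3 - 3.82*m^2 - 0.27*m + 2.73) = 1.8486*m^5 - 2.4088*m^4 + 1.995*m^3 + 13.085*m^2 - 5.508*m - 8.8998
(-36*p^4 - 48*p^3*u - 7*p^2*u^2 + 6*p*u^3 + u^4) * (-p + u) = 36*p^5 + 12*p^4*u - 41*p^3*u^2 - 13*p^2*u^3 + 5*p*u^4 + u^5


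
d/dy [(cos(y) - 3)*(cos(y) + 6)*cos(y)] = 3*(sin(y)^2 - 2*cos(y) + 5)*sin(y)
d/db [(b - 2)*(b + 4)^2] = 3*b*(b + 4)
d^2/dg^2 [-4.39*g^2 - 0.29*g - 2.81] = -8.78000000000000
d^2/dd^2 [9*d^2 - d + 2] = 18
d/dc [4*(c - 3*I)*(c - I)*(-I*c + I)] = -12*I*c^2 + 8*c*(-4 + I) + 16 + 12*I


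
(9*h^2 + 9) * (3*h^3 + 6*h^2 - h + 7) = 27*h^5 + 54*h^4 + 18*h^3 + 117*h^2 - 9*h + 63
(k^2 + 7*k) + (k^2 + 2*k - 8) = 2*k^2 + 9*k - 8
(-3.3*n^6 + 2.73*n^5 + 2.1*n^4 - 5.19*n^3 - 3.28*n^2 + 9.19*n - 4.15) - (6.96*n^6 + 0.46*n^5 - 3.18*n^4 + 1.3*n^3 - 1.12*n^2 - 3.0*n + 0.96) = -10.26*n^6 + 2.27*n^5 + 5.28*n^4 - 6.49*n^3 - 2.16*n^2 + 12.19*n - 5.11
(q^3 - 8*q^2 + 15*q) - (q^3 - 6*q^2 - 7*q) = -2*q^2 + 22*q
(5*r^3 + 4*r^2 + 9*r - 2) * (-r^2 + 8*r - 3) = -5*r^5 + 36*r^4 + 8*r^3 + 62*r^2 - 43*r + 6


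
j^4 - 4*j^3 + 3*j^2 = j^2*(j - 3)*(j - 1)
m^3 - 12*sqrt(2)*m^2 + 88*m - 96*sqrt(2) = (m - 6*sqrt(2))*(m - 4*sqrt(2))*(m - 2*sqrt(2))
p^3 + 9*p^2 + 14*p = p*(p + 2)*(p + 7)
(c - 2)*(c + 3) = c^2 + c - 6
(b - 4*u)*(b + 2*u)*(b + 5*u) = b^3 + 3*b^2*u - 18*b*u^2 - 40*u^3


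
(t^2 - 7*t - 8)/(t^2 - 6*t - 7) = (t - 8)/(t - 7)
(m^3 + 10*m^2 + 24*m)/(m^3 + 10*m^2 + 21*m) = (m^2 + 10*m + 24)/(m^2 + 10*m + 21)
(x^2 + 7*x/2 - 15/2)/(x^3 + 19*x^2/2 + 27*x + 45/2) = (2*x - 3)/(2*x^2 + 9*x + 9)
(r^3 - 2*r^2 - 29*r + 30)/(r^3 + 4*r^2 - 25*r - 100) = (r^2 - 7*r + 6)/(r^2 - r - 20)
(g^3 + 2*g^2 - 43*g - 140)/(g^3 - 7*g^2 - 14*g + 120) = (g^2 - 2*g - 35)/(g^2 - 11*g + 30)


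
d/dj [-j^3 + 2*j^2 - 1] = j*(4 - 3*j)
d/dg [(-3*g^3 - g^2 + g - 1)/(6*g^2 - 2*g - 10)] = (-9*g^4 + 6*g^3 + 43*g^2 + 16*g - 6)/(2*(9*g^4 - 6*g^3 - 29*g^2 + 10*g + 25))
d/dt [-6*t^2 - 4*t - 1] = -12*t - 4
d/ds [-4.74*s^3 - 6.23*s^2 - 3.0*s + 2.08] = -14.22*s^2 - 12.46*s - 3.0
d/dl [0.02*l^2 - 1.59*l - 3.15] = 0.04*l - 1.59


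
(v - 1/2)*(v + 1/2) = v^2 - 1/4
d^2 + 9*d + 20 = (d + 4)*(d + 5)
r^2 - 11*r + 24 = (r - 8)*(r - 3)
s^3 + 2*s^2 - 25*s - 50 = (s - 5)*(s + 2)*(s + 5)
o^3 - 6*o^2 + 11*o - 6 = (o - 3)*(o - 2)*(o - 1)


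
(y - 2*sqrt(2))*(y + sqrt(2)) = y^2 - sqrt(2)*y - 4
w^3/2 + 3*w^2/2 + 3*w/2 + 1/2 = (w/2 + 1/2)*(w + 1)^2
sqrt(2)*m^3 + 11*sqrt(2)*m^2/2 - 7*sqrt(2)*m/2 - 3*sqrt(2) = (m - 1)*(m + 6)*(sqrt(2)*m + sqrt(2)/2)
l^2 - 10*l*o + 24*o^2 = (l - 6*o)*(l - 4*o)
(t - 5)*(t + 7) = t^2 + 2*t - 35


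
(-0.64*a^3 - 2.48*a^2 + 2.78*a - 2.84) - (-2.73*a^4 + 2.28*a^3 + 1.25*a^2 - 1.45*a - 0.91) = 2.73*a^4 - 2.92*a^3 - 3.73*a^2 + 4.23*a - 1.93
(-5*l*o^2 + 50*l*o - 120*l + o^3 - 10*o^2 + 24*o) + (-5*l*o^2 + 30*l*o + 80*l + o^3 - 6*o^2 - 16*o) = -10*l*o^2 + 80*l*o - 40*l + 2*o^3 - 16*o^2 + 8*o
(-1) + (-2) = -3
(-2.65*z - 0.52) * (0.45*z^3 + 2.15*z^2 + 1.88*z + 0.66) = -1.1925*z^4 - 5.9315*z^3 - 6.1*z^2 - 2.7266*z - 0.3432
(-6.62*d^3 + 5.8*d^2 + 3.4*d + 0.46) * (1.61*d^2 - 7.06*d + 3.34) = -10.6582*d^5 + 56.0752*d^4 - 57.5848*d^3 - 3.8914*d^2 + 8.1084*d + 1.5364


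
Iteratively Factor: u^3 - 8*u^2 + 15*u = (u - 5)*(u^2 - 3*u) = (u - 5)*(u - 3)*(u)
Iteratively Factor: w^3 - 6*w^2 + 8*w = (w - 4)*(w^2 - 2*w) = w*(w - 4)*(w - 2)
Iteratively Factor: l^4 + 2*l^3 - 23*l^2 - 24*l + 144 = (l - 3)*(l^3 + 5*l^2 - 8*l - 48) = (l - 3)*(l + 4)*(l^2 + l - 12) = (l - 3)*(l + 4)^2*(l - 3)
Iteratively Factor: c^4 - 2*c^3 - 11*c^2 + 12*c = (c)*(c^3 - 2*c^2 - 11*c + 12) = c*(c - 4)*(c^2 + 2*c - 3) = c*(c - 4)*(c + 3)*(c - 1)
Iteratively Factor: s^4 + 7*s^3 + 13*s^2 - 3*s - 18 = (s + 3)*(s^3 + 4*s^2 + s - 6) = (s + 3)^2*(s^2 + s - 2) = (s + 2)*(s + 3)^2*(s - 1)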